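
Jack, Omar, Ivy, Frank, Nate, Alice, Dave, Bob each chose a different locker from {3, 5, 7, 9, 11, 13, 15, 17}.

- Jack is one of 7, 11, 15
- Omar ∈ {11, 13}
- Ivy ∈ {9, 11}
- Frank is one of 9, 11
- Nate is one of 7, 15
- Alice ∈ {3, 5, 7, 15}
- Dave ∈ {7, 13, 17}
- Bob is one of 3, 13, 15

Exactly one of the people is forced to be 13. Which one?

The 8 variables together cover exactly {3, 5, 7, 9, 11, 13, 15, 17} — 8 values for 8 variables — and 5 appears only in Alice's list, so Alice = 5.
The 7 still-open variables draw from only 7 values {3, 7, 9, 11, 13, 15, 17}, so each is used; only Bob can be 3, hence Bob = 3.
The 6 still-open variables together cover exactly {7, 9, 11, 13, 15, 17} — 6 values for 6 variables — and 17 appears only in Dave's list, so Dave = 17.
Among the 5 still-open variables, 13 fits only Omar (and all 5 values in {7, 9, 11, 13, 15} must be used), so Omar = 13.

Omar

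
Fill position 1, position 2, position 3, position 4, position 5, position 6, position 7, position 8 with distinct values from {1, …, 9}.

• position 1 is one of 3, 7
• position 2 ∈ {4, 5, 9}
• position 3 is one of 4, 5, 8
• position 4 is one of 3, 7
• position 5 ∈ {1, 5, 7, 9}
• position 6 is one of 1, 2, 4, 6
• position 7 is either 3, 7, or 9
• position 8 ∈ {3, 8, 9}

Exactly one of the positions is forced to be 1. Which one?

position 5

position 1 and position 4 share exactly the 2 values {3, 7}; by pigeonhole those values go to them, so strike 3, 7 from position 5, position 7, position 8.
position 7 must be 9 (only option left). Eliminate 9 elsewhere: position 2, position 5, position 8.
That leaves position 8 = 8. So position 3 can't be 8.
position 2 and position 3 between them cover only {4, 5} — a naked pair. Remove those values from position 5, position 6.
So 1 goes to position 5.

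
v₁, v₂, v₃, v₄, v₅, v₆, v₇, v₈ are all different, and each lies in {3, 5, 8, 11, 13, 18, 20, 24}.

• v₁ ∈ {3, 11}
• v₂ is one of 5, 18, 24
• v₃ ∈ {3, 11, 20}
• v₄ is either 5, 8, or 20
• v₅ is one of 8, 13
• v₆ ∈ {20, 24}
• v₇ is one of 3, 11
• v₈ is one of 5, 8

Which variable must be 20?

Among the 8 variables, 13 fits only v₅ (and all 8 values in {3, 5, 8, 11, 13, 18, 20, 24} must be used), so v₅ = 13.
Among the 7 still-open variables, 18 fits only v₂ (and all 7 values in {3, 5, 8, 11, 18, 20, 24} must be used), so v₂ = 18.
The 6 still-open variables together cover exactly {3, 5, 8, 11, 20, 24} — 6 values for 6 variables — and 24 appears only in v₆'s list, so v₆ = 24.
The 2 variables v₁ and v₇ are confined to {3, 11}, which locks those values in; drop them from v₃.
So 20 goes to v₃.

v₃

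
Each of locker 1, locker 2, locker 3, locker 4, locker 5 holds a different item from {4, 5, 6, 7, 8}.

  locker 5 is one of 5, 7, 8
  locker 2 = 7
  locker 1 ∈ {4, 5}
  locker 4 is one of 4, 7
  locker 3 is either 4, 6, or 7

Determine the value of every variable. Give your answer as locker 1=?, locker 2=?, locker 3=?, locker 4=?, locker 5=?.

locker 2 must be 7 (only option left). Strike 7 from locker 3, locker 4, locker 5.
That leaves locker 4 = 4. Remove 4 from locker 1, locker 3.
That leaves locker 1 = 5. Eliminate 5 elsewhere: locker 5.
That leaves locker 3 = 6.
locker 5 must be 8 (only option left).

locker 1=5, locker 2=7, locker 3=6, locker 4=4, locker 5=8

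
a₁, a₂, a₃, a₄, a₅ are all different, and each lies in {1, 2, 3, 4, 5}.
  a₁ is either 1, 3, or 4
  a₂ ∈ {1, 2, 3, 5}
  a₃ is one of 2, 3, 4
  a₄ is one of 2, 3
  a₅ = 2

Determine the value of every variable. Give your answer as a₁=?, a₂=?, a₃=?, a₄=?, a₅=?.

a₅ has just one choice, so a₅ = 2. Strike 2 from a₂, a₃, a₄.
a₄ must be 3 (only option left). Eliminate 3 elsewhere: a₁, a₂, a₃.
That leaves a₃ = 4. Strike 4 from a₁.
a₁ must be 1 (only option left). So a₂ can't be 1.
a₂ has just one choice, so a₂ = 5.

a₁=1, a₂=5, a₃=4, a₄=3, a₅=2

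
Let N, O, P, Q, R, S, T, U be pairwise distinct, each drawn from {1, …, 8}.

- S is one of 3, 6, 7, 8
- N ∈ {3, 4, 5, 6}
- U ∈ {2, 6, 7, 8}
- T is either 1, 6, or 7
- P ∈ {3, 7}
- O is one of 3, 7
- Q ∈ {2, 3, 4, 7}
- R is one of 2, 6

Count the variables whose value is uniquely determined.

Among the 8 variables, 1 fits only T (and all 8 values in {1, 2, 3, 4, 5, 6, 7, 8} must be used), so T = 1.
The 7 still-open variables draw from only 7 values {2, 3, 4, 5, 6, 7, 8}, so each is used; only N can be 5, hence N = 5.
The 6 still-open variables together cover exactly {2, 3, 4, 6, 7, 8} — 6 values for 6 variables — and 4 appears only in Q's list, so Q = 4.
The 2 variables O and P are confined to {3, 7}, which locks those values in; drop them from S, U.
Determined: N=5, Q=4, T=1. The other variables each still have more than one consistent value. That makes 3.

3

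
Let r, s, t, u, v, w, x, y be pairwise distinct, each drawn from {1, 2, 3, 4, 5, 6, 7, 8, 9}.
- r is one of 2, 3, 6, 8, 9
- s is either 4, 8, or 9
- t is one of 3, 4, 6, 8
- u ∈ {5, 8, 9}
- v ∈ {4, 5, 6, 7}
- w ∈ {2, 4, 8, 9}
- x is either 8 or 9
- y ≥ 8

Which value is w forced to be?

2

Among the 8 variables, 7 fits only v (and all 8 values in {2, 3, 4, 5, 6, 7, 8, 9} must be used), so v = 7.
Among the 7 still-open variables, 5 fits only u (and all 7 values in {2, 3, 4, 5, 6, 8, 9} must be used), so u = 5.
x and y between them cover only {8, 9} — a naked pair. Remove those values from r, s, t, w.
s must be 4 (only option left). Remove 4 from t, w.
So w = 2.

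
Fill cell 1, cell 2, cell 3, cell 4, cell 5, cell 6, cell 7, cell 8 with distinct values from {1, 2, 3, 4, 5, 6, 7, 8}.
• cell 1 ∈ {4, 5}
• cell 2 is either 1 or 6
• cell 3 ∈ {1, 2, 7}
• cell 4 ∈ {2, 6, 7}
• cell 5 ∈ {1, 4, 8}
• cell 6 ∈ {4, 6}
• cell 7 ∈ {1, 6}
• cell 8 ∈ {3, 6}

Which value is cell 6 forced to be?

4

Among the 8 variables, 3 fits only cell 8 (and all 8 values in {1, 2, 3, 4, 5, 6, 7, 8} must be used), so cell 8 = 3.
The 7 still-open variables together cover exactly {1, 2, 4, 5, 6, 7, 8} — 7 values for 7 variables — and 5 appears only in cell 1's list, so cell 1 = 5.
The 6 still-open variables together cover exactly {1, 2, 4, 6, 7, 8} — 6 values for 6 variables — and 8 appears only in cell 5's list, so cell 5 = 8.
The 5 still-open variables draw from only 5 values {1, 2, 4, 6, 7}, so each is used; only cell 6 can be 4, hence cell 6 = 4.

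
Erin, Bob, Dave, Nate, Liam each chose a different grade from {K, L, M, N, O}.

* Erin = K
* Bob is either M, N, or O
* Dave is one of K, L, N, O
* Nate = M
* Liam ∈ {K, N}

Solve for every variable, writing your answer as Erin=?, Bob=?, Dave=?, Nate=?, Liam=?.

Erin's domain is down to {K}, so Erin = K. So Dave, Liam can't be K.
Nate has just one choice, so Nate = M. Remove M from Bob.
That leaves Liam = N. Strike N from Bob, Dave.
Bob's domain is down to {O}, so Bob = O. Eliminate O elsewhere: Dave.
That leaves Dave = L.

Erin=K, Bob=O, Dave=L, Nate=M, Liam=N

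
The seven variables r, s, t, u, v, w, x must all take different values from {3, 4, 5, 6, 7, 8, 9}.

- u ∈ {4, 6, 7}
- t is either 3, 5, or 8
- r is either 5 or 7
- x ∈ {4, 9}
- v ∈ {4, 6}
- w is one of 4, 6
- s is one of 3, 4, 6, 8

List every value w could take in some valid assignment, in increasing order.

The 7 variables draw from only 7 values {3, 4, 5, 6, 7, 8, 9}, so each is used; only x can be 9, hence x = 9.
v and w between them cover only {4, 6} — a naked pair. Remove those values from s, u.
That leaves u = 7. Remove 7 from r.
r has just one choice, so r = 5. Eliminate 5 elsewhere: t.
No further eliminations apply; w can still be any of 4, 6.

4, 6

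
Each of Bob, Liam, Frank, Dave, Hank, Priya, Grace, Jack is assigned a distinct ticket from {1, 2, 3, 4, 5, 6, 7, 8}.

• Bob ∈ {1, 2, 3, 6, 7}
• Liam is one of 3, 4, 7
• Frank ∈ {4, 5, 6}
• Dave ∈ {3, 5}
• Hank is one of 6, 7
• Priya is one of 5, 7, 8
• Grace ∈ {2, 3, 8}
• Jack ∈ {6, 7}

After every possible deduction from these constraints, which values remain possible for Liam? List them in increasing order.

The 8 variables draw from only 8 values {1, 2, 3, 4, 5, 6, 7, 8}, so each is used; only Bob can be 1, hence Bob = 1.
The 7 still-open variables draw from only 7 values {2, 3, 4, 5, 6, 7, 8}, so each is used; only Grace can be 2, hence Grace = 2.
The 6 still-open variables draw from only 6 values {3, 4, 5, 6, 7, 8}, so each is used; only Priya can be 8, hence Priya = 8.
Hank and Jack between them cover only {6, 7} — a naked pair. Remove those values from Liam, Frank.
No further eliminations apply; Liam can still be any of 3, 4.

3, 4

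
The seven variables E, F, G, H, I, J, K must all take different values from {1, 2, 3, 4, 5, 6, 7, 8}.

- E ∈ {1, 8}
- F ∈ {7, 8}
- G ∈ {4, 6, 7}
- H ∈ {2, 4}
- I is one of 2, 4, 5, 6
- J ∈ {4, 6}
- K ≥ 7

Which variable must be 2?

Among the 7 variables, 1 fits only E (and all 7 values in {1, 2, 4, 5, 6, 7, 8} must be used), so E = 1.
Among the 6 still-open variables, 5 fits only I (and all 6 values in {2, 4, 5, 6, 7, 8} must be used), so I = 5.
Among the 5 still-open variables, 2 fits only H (and all 5 values in {2, 4, 6, 7, 8} must be used), so H = 2.

H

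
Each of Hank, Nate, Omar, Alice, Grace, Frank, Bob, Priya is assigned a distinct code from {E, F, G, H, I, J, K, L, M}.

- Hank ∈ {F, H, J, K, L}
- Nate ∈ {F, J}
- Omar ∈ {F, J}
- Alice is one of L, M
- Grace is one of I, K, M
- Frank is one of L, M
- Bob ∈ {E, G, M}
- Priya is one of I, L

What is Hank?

Nate and Omar between them cover only {F, J} — a naked pair. Remove those values from Hank.
Alice and Frank share exactly the 2 values {L, M}; by pigeonhole those values go to them, so strike L, M from Hank, Grace, Bob, Priya.
Priya has just one choice, so Priya = I. So Grace can't be I.
Grace must be K (only option left). Strike K from Hank.
So Hank = H.

H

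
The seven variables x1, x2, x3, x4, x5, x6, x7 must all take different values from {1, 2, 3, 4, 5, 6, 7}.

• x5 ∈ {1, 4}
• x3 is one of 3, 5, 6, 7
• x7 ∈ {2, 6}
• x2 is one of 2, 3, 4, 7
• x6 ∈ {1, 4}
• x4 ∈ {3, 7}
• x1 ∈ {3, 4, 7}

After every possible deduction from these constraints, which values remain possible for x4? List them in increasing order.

The 7 variables together cover exactly {1, 2, 3, 4, 5, 6, 7} — 7 values for 7 variables — and 5 appears only in x3's list, so x3 = 5.
The 6 still-open variables together cover exactly {1, 2, 3, 4, 6, 7} — 6 values for 6 variables — and 6 appears only in x7's list, so x7 = 6.
The 5 still-open variables draw from only 5 values {1, 2, 3, 4, 7}, so each is used; only x2 can be 2, hence x2 = 2.
The 2 variables x5 and x6 are confined to {1, 4}, which locks those values in; drop them from x1.
No further eliminations apply; x4 can still be any of 3, 7.

3, 7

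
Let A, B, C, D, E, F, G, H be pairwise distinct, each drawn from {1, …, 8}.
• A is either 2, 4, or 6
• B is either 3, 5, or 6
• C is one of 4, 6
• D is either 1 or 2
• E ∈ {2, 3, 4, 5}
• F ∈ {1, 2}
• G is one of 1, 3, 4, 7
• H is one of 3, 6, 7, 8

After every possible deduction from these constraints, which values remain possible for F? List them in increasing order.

1, 2

Among the 8 variables, 8 fits only H (and all 8 values in {1, 2, 3, 4, 5, 6, 7, 8} must be used), so H = 8.
Among the 7 still-open variables, 7 fits only G (and all 7 values in {1, 2, 3, 4, 5, 6, 7} must be used), so G = 7.
D and F between them cover only {1, 2} — a naked pair. Remove those values from A, E.
A and C between them cover only {4, 6} — a naked pair. Remove those values from B, E.
No further eliminations apply; F can still be any of 1, 2.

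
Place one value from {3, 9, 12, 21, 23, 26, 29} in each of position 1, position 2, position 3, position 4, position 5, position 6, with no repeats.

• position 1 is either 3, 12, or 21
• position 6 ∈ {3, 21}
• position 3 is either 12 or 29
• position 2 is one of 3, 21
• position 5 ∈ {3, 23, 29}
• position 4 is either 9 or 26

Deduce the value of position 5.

23

The 2 variables position 2 and position 6 are confined to {3, 21}, which locks those values in; drop them from position 1, position 5.
position 1 must be 12 (only option left). Eliminate 12 elsewhere: position 3.
position 3 has just one choice, so position 3 = 29. So position 5 can't be 29.
So position 5 = 23.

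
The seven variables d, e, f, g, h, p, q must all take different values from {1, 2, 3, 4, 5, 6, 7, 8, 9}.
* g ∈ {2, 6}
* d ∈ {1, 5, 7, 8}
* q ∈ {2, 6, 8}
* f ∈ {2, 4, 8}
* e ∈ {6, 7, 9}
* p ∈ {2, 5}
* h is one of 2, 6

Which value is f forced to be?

4

g and h between them cover only {2, 6} — a naked pair. Remove those values from e, f, p, q.
That leaves p = 5. Eliminate 5 elsewhere: d.
That leaves q = 8. Strike 8 from d, f.
So f = 4.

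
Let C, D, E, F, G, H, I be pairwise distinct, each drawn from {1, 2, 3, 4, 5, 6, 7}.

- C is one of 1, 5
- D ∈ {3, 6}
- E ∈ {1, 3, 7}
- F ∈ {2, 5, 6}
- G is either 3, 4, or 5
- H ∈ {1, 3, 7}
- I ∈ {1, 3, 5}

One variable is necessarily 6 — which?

The 7 variables draw from only 7 values {1, 2, 3, 4, 5, 6, 7}, so each is used; only F can be 2, hence F = 2.
The 6 still-open variables draw from only 6 values {1, 3, 4, 5, 6, 7}, so each is used; only G can be 4, hence G = 4.
The 5 still-open variables draw from only 5 values {1, 3, 5, 6, 7}, so each is used; only D can be 6, hence D = 6.

D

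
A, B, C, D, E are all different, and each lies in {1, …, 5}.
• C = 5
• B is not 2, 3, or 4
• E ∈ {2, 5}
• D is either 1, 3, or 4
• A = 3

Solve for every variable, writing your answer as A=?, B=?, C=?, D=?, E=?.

A=3, B=1, C=5, D=4, E=2

A must be 3 (only option left). Strike 3 from D.
That leaves C = 5. So B, E can't be 5.
E must be 2 (only option left).
B has just one choice, so B = 1. So D can't be 1.
D has just one choice, so D = 4.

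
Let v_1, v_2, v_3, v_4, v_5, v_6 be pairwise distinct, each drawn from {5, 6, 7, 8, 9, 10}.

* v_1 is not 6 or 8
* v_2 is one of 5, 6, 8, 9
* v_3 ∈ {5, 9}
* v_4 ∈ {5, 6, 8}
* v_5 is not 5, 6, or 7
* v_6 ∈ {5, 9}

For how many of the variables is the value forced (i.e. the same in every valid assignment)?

The 6 variables draw from only 6 values {5, 6, 7, 8, 9, 10}, so each is used; only v_1 can be 7, hence v_1 = 7.
Among the 5 still-open variables, 10 fits only v_5 (and all 5 values in {5, 6, 8, 9, 10} must be used), so v_5 = 10.
The 2 variables v_3 and v_6 are confined to {5, 9}, which locks those values in; drop them from v_2, v_4.
Determined: v_1=7, v_5=10. The other variables each still have more than one consistent value. That makes 2.

2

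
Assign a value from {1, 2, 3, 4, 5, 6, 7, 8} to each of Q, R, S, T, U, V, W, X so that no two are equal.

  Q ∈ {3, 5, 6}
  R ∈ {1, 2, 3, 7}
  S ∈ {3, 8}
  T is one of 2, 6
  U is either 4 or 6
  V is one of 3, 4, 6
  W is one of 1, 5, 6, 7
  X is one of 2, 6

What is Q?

Among the 8 variables, 8 fits only S (and all 8 values in {1, 2, 3, 4, 5, 6, 7, 8} must be used), so S = 8.
T and X between them cover only {2, 6} — a naked pair. Remove those values from Q, R, U, V, W.
That leaves U = 4. Strike 4 from V.
That leaves V = 3. Strike 3 from Q, R.
So Q = 5.

5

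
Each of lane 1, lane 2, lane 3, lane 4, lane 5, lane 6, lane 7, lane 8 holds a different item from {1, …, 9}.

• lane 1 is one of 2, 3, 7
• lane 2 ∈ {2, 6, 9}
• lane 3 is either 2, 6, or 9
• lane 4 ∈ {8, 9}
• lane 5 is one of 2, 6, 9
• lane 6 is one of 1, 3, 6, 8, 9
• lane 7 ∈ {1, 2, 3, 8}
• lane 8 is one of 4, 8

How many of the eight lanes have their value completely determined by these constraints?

The 8 variables draw from only 8 values {1, 2, 3, 4, 6, 7, 8, 9}, so each is used; only lane 8 can be 4, hence lane 8 = 4.
The 7 still-open variables together cover exactly {1, 2, 3, 6, 7, 8, 9} — 7 values for 7 variables — and 7 appears only in lane 1's list, so lane 1 = 7.
The 3 variables lane 2, lane 3, lane 5 are confined to {2, 6, 9}, which locks those values in; drop them from lane 4, lane 6, lane 7.
That leaves lane 4 = 8. Strike 8 from lane 6, lane 7.
Determined: lane 1=7, lane 4=8, lane 8=4. The other lanes each still have more than one consistent value. That makes 3.

3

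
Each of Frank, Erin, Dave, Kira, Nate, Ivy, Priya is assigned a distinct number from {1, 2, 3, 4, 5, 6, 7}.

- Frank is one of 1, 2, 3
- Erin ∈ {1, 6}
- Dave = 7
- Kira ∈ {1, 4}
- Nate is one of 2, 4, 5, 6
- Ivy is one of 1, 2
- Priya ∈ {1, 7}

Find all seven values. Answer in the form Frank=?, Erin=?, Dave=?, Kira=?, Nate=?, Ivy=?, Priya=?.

Dave has just one choice, so Dave = 7. Strike 7 from Priya.
Priya must be 1 (only option left). Remove 1 from Frank, Erin, Kira, Ivy.
That leaves Erin = 6. So Nate can't be 6.
Kira must be 4 (only option left). Strike 4 from Nate.
Ivy has just one choice, so Ivy = 2. Remove 2 from Frank, Nate.
That leaves Frank = 3.
That leaves Nate = 5.

Frank=3, Erin=6, Dave=7, Kira=4, Nate=5, Ivy=2, Priya=1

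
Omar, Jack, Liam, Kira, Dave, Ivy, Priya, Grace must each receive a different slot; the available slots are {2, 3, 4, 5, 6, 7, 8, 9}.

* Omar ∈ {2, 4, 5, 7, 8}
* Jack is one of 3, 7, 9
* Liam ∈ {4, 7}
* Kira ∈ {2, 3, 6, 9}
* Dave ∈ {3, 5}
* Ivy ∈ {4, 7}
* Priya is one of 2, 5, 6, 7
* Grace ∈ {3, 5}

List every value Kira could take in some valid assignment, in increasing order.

Among the 8 variables, 8 fits only Omar (and all 8 values in {2, 3, 4, 5, 6, 7, 8, 9} must be used), so Omar = 8.
Liam and Ivy between them cover only {4, 7} — a naked pair. Remove those values from Jack, Priya.
Dave and Grace between them cover only {3, 5} — a naked pair. Remove those values from Jack, Kira, Priya.
That leaves Jack = 9. Eliminate 9 elsewhere: Kira.
No further eliminations apply; Kira can still be any of 2, 6.

2, 6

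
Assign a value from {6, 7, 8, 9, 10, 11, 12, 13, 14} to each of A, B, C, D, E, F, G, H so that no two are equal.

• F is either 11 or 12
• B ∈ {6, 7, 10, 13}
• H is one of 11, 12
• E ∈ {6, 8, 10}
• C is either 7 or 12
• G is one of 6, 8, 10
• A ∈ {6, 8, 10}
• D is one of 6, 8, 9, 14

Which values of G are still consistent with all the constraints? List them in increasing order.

6, 8, 10

F and H share exactly the 2 values {11, 12}; by pigeonhole those values go to them, so strike 11, 12 from C.
C's domain is down to {7}, so C = 7. Eliminate 7 elsewhere: B.
The 3 variables A, E, G are confined to {6, 8, 10}, which locks those values in; drop them from B, D.
B must be 13 (only option left).
No further eliminations apply; G can still be any of 6, 8, 10.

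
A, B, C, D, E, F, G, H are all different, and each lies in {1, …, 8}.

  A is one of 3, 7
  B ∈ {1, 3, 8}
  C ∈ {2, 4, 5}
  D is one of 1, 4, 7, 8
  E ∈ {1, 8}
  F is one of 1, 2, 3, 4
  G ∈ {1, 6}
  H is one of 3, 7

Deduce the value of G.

The 8 variables together cover exactly {1, 2, 3, 4, 5, 6, 7, 8} — 8 values for 8 variables — and 5 appears only in C's list, so C = 5.
The 7 still-open variables together cover exactly {1, 2, 3, 4, 6, 7, 8} — 7 values for 7 variables — and 2 appears only in F's list, so F = 2.
Among the 6 still-open variables, 4 fits only D (and all 6 values in {1, 3, 4, 6, 7, 8} must be used), so D = 4.
The 5 still-open variables draw from only 5 values {1, 3, 6, 7, 8}, so each is used; only G can be 6, hence G = 6.

6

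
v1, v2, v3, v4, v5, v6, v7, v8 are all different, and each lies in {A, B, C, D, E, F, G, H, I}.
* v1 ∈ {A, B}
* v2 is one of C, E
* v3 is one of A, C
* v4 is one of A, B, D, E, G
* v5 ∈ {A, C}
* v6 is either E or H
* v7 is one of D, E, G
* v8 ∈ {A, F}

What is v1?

The 8 variables draw from only 8 values {A, B, C, D, E, F, G, H}, so each is used; only v8 can be F, hence v8 = F.
The 7 still-open variables draw from only 7 values {A, B, C, D, E, G, H}, so each is used; only v6 can be H, hence v6 = H.
v3 and v5 between them cover only {A, C} — a naked pair. Remove those values from v1, v2, v4.
So v1 = B.

B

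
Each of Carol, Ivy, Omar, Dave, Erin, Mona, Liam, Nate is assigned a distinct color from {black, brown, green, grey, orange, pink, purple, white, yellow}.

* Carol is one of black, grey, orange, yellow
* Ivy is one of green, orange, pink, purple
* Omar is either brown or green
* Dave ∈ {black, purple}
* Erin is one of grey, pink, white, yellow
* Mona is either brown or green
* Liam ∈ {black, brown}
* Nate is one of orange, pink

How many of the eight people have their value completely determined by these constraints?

2

The 2 variables Omar and Mona are confined to {brown, green}, which locks those values in; drop them from Ivy, Liam.
Liam must be black (only option left). Strike black from Carol, Dave.
Dave must be purple (only option left). Remove purple from Ivy.
Ivy and Nate share exactly the 2 values {orange, pink}; by pigeonhole those values go to them, so strike orange, pink from Carol, Erin.
Determined: Dave=purple, Liam=black. The other people each still have more than one consistent value. That makes 2.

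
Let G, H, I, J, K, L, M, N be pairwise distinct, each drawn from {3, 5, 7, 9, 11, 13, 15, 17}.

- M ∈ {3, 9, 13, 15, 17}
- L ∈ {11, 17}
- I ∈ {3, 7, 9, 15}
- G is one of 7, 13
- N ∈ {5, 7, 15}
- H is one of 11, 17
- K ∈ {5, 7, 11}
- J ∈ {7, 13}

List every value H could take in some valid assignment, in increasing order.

11, 17

G and J between them cover only {7, 13} — a naked pair. Remove those values from I, K, M, N.
H and L between them cover only {11, 17} — a naked pair. Remove those values from K, M.
K's domain is down to {5}, so K = 5. Eliminate 5 elsewhere: N.
That leaves N = 15. Strike 15 from I, M.
No further eliminations apply; H can still be any of 11, 17.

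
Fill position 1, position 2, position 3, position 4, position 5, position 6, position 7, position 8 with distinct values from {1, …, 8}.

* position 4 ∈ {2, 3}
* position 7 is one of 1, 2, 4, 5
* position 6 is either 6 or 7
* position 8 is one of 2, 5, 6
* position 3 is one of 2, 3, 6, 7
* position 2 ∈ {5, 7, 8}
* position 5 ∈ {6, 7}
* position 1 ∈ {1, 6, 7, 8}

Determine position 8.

5

Among the 8 variables, 4 fits only position 7 (and all 8 values in {1, 2, 3, 4, 5, 6, 7, 8} must be used), so position 7 = 4.
The 7 still-open variables together cover exactly {1, 2, 3, 5, 6, 7, 8} — 7 values for 7 variables — and 1 appears only in position 1's list, so position 1 = 1.
The 6 still-open variables together cover exactly {2, 3, 5, 6, 7, 8} — 6 values for 6 variables — and 8 appears only in position 2's list, so position 2 = 8.
The 5 still-open variables draw from only 5 values {2, 3, 5, 6, 7}, so each is used; only position 8 can be 5, hence position 8 = 5.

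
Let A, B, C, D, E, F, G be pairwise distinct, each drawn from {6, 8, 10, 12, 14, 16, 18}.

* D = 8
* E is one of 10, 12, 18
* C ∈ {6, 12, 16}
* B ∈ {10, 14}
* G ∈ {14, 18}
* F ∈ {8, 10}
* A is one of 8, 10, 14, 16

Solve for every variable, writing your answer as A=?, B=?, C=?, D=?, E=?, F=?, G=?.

A=16, B=14, C=6, D=8, E=12, F=10, G=18

D must be 8 (only option left). So A, F can't be 8.
F has just one choice, so F = 10. Strike 10 from A, B, E.
B has just one choice, so B = 14. So A, G can't be 14.
G's domain is down to {18}, so G = 18. So E can't be 18.
A must be 16 (only option left). Strike 16 from C.
E has just one choice, so E = 12. Strike 12 from C.
That leaves C = 6.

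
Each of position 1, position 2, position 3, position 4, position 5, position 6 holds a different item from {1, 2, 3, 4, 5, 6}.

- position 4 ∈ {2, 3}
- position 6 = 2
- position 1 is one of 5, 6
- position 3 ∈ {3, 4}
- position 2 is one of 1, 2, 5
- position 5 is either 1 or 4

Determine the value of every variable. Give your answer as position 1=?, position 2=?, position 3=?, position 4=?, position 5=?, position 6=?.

position 6 has just one choice, so position 6 = 2. Eliminate 2 elsewhere: position 2, position 4.
position 4 must be 3 (only option left). So position 3 can't be 3.
position 3 must be 4 (only option left). So position 5 can't be 4.
position 5's domain is down to {1}, so position 5 = 1. Eliminate 1 elsewhere: position 2.
That leaves position 2 = 5. Remove 5 from position 1.
position 1 must be 6 (only option left).

position 1=6, position 2=5, position 3=4, position 4=3, position 5=1, position 6=2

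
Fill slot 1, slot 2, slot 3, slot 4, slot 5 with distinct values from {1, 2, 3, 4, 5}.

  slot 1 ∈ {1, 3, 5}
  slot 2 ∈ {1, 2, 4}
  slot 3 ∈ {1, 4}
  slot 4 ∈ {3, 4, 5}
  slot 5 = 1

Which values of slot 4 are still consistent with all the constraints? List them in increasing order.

slot 5's domain is down to {1}, so slot 5 = 1. So slot 1, slot 2, slot 3 can't be 1.
slot 3 has just one choice, so slot 3 = 4. Remove 4 from slot 2, slot 4.
slot 2 must be 2 (only option left).
No further eliminations apply; slot 4 can still be any of 3, 5.

3, 5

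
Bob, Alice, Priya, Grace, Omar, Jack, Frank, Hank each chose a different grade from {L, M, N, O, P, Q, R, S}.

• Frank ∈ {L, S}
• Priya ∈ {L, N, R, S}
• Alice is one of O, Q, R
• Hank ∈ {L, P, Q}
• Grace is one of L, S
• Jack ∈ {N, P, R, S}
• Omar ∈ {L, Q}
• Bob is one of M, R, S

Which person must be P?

The 8 variables draw from only 8 values {L, M, N, O, P, Q, R, S}, so each is used; only Bob can be M, hence Bob = M.
The 7 still-open variables draw from only 7 values {L, N, O, P, Q, R, S}, so each is used; only Alice can be O, hence Alice = O.
Grace and Frank between them cover only {L, S} — a naked pair. Remove those values from Priya, Omar, Jack, Hank.
That leaves Omar = Q. Eliminate Q elsewhere: Hank.
So P goes to Hank.

Hank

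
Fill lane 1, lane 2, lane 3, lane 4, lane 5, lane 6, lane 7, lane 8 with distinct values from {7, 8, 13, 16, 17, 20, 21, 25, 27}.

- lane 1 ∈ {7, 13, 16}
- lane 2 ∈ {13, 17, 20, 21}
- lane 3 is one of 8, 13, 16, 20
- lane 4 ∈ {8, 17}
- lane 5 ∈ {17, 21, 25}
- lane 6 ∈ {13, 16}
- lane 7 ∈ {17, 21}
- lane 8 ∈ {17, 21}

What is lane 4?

Among the 8 variables, 7 fits only lane 1 (and all 8 values in {7, 8, 13, 16, 17, 20, 21, 25} must be used), so lane 1 = 7.
The 7 still-open variables together cover exactly {8, 13, 16, 17, 20, 21, 25} — 7 values for 7 variables — and 25 appears only in lane 5's list, so lane 5 = 25.
lane 7 and lane 8 share exactly the 2 values {17, 21}; by pigeonhole those values go to them, so strike 17, 21 from lane 2, lane 4.
So lane 4 = 8.

8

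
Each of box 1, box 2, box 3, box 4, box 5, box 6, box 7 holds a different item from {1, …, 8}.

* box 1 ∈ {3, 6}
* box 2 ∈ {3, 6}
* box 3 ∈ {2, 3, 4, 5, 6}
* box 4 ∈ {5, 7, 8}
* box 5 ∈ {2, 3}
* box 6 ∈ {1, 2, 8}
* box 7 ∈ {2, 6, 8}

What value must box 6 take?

The 2 variables box 1 and box 2 are confined to {3, 6}, which locks those values in; drop them from box 3, box 5, box 7.
That leaves box 5 = 2. Eliminate 2 elsewhere: box 3, box 6, box 7.
box 7 has just one choice, so box 7 = 8. Eliminate 8 elsewhere: box 4, box 6.
So box 6 = 1.

1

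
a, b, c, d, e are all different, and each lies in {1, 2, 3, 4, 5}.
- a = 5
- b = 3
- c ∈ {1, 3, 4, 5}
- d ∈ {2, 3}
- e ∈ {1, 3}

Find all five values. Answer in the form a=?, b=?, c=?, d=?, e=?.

a=5, b=3, c=4, d=2, e=1

a's domain is down to {5}, so a = 5. So c can't be 5.
b must be 3 (only option left). Remove 3 from c, d, e.
d must be 2 (only option left).
e must be 1 (only option left). So c can't be 1.
c must be 4 (only option left).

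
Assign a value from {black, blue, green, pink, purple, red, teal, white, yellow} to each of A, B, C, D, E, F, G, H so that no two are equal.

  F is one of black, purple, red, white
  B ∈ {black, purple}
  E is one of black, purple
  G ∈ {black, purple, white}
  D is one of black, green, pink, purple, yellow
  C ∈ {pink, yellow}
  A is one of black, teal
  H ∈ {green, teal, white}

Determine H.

The 8 variables together cover exactly {black, green, pink, purple, red, teal, white, yellow} — 8 values for 8 variables — and red appears only in F's list, so F = red.
The 2 variables B and E are confined to {black, purple}, which locks those values in; drop them from A, D, G.
A's domain is down to {teal}, so A = teal. Eliminate teal elsewhere: H.
G must be white (only option left). Remove white from H.
So H = green.

green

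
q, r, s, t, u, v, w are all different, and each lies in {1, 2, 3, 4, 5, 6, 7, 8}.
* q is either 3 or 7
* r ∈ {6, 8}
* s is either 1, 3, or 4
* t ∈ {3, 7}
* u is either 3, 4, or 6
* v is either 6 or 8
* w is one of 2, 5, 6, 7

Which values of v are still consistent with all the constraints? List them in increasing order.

q and t between them cover only {3, 7} — a naked pair. Remove those values from s, u, w.
r and v share exactly the 2 values {6, 8}; by pigeonhole those values go to them, so strike 6, 8 from u, w.
u has just one choice, so u = 4. Strike 4 from s.
That leaves s = 1.
No further eliminations apply; v can still be any of 6, 8.

6, 8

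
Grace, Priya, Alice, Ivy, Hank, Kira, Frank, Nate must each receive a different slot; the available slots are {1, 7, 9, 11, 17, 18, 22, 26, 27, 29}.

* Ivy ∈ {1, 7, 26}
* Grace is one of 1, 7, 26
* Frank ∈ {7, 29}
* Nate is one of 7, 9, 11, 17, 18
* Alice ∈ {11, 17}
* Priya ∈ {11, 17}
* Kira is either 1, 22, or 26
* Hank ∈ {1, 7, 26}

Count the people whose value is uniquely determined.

2

Priya and Alice between them cover only {11, 17} — a naked pair. Remove those values from Nate.
The 3 variables Grace, Ivy, Hank are confined to {1, 7, 26}, which locks those values in; drop them from Kira, Frank, Nate.
That leaves Kira = 22.
That leaves Frank = 29.
Determined: Kira=22, Frank=29. The other people each still have more than one consistent value. That makes 2.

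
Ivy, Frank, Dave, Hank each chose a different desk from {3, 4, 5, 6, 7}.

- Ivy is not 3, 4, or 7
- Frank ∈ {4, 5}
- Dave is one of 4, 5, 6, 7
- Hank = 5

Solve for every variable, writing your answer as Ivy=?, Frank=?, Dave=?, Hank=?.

Hank's domain is down to {5}, so Hank = 5. Eliminate 5 elsewhere: Ivy, Frank, Dave.
That leaves Ivy = 6. Remove 6 from Dave.
Frank's domain is down to {4}, so Frank = 4. Eliminate 4 elsewhere: Dave.
Dave must be 7 (only option left).

Ivy=6, Frank=4, Dave=7, Hank=5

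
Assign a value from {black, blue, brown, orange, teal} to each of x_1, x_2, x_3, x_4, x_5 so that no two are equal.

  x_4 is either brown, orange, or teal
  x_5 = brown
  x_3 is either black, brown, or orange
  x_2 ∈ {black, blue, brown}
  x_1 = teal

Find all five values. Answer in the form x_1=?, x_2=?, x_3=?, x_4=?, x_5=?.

x_1=teal, x_2=blue, x_3=black, x_4=orange, x_5=brown

x_1 has just one choice, so x_1 = teal. Strike teal from x_4.
x_5 must be brown (only option left). Strike brown from x_2, x_3, x_4.
x_4's domain is down to {orange}, so x_4 = orange. So x_3 can't be orange.
x_3 has just one choice, so x_3 = black. Strike black from x_2.
x_2 must be blue (only option left).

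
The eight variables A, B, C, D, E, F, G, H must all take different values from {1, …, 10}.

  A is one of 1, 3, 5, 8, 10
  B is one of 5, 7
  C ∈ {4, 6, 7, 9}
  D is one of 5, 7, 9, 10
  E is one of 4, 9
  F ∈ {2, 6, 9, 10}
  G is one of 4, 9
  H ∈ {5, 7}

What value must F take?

B and H between them cover only {5, 7} — a naked pair. Remove those values from A, C, D.
E and G between them cover only {4, 9} — a naked pair. Remove those values from C, D, F.
C's domain is down to {6}, so C = 6. Remove 6 from F.
That leaves D = 10. Strike 10 from A, F.
So F = 2.

2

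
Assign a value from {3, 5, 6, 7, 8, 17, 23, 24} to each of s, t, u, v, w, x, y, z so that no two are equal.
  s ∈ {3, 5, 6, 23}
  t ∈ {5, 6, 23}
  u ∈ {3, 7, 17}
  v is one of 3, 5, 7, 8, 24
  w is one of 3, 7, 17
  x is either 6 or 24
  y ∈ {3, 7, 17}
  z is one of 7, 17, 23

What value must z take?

23

The 8 variables draw from only 8 values {3, 5, 6, 7, 8, 17, 23, 24}, so each is used; only v can be 8, hence v = 8.
Among the 7 still-open variables, 24 fits only x (and all 7 values in {3, 5, 6, 7, 17, 23, 24} must be used), so x = 24.
u, w, y between them cover only {3, 7, 17} — a naked triple. Remove those values from s, z.
So z = 23.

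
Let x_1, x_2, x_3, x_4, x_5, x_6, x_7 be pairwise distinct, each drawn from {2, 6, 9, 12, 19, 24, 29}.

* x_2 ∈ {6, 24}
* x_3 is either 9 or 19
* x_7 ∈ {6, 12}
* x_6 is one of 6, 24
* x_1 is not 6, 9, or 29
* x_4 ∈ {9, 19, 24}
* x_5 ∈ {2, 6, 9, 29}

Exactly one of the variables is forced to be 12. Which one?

x_7

Among the 7 variables, 29 fits only x_5 (and all 7 values in {2, 6, 9, 12, 19, 24, 29} must be used), so x_5 = 29.
The 6 still-open variables together cover exactly {2, 6, 9, 12, 19, 24} — 6 values for 6 variables — and 2 appears only in x_1's list, so x_1 = 2.
The 5 still-open variables together cover exactly {6, 9, 12, 19, 24} — 5 values for 5 variables — and 12 appears only in x_7's list, so x_7 = 12.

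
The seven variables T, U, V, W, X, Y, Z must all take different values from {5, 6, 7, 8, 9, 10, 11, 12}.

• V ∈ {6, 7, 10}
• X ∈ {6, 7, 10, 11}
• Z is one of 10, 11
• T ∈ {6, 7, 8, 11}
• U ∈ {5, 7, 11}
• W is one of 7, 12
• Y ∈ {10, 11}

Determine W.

The 7 variables draw from only 7 values {5, 6, 7, 8, 10, 11, 12}, so each is used; only U can be 5, hence U = 5.
The 6 still-open variables together cover exactly {6, 7, 8, 10, 11, 12} — 6 values for 6 variables — and 8 appears only in T's list, so T = 8.
The 5 still-open variables together cover exactly {6, 7, 10, 11, 12} — 5 values for 5 variables — and 12 appears only in W's list, so W = 12.

12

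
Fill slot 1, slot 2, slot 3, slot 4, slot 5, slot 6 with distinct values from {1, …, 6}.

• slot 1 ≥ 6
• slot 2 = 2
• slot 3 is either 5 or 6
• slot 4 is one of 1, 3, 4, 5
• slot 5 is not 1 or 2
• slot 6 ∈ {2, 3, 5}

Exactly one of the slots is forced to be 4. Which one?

slot 1 must be 6 (only option left). Strike 6 from slot 3, slot 5.
That leaves slot 2 = 2. Remove 2 from slot 6.
slot 3 has just one choice, so slot 3 = 5. Strike 5 from slot 4, slot 5, slot 6.
slot 6's domain is down to {3}, so slot 6 = 3. Strike 3 from slot 4, slot 5.

slot 5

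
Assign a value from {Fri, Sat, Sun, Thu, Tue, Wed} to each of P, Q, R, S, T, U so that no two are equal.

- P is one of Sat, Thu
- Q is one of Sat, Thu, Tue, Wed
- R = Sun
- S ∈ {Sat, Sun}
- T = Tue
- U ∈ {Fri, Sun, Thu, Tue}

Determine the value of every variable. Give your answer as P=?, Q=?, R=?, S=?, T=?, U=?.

R has just one choice, so R = Sun. Remove Sun from S, U.
That leaves S = Sat. So P, Q can't be Sat.
T has just one choice, so T = Tue. Strike Tue from Q, U.
That leaves P = Thu. So Q, U can't be Thu.
That leaves Q = Wed.
U's domain is down to {Fri}, so U = Fri.

P=Thu, Q=Wed, R=Sun, S=Sat, T=Tue, U=Fri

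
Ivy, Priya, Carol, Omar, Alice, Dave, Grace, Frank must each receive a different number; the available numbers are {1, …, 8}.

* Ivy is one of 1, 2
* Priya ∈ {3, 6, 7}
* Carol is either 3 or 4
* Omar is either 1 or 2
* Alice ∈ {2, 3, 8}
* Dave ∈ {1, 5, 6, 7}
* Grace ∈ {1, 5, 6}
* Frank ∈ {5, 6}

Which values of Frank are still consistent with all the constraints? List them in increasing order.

5, 6

Among the 8 variables, 4 fits only Carol (and all 8 values in {1, 2, 3, 4, 5, 6, 7, 8} must be used), so Carol = 4.
The 7 still-open variables together cover exactly {1, 2, 3, 5, 6, 7, 8} — 7 values for 7 variables — and 8 appears only in Alice's list, so Alice = 8.
The 6 still-open variables draw from only 6 values {1, 2, 3, 5, 6, 7}, so each is used; only Priya can be 3, hence Priya = 3.
Among the 5 still-open variables, 7 fits only Dave (and all 5 values in {1, 2, 5, 6, 7} must be used), so Dave = 7.
Ivy and Omar between them cover only {1, 2} — a naked pair. Remove those values from Grace.
No further eliminations apply; Frank can still be any of 5, 6.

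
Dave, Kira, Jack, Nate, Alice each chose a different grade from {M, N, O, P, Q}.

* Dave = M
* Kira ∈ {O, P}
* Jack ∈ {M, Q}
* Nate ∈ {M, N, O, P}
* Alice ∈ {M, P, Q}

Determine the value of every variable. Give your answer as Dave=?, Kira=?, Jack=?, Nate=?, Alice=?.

Dave=M, Kira=O, Jack=Q, Nate=N, Alice=P

Dave's domain is down to {M}, so Dave = M. Strike M from Jack, Nate, Alice.
That leaves Jack = Q. So Alice can't be Q.
Alice has just one choice, so Alice = P. Eliminate P elsewhere: Kira, Nate.
Kira has just one choice, so Kira = O. Strike O from Nate.
Nate's domain is down to {N}, so Nate = N.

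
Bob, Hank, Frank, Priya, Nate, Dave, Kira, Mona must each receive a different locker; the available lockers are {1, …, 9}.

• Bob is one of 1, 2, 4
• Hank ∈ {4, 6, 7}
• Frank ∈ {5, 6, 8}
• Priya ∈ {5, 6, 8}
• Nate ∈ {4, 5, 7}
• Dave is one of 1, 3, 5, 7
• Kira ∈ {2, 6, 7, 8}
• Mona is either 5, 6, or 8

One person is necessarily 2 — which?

Kira

The 8 variables draw from only 8 values {1, 2, 3, 4, 5, 6, 7, 8}, so each is used; only Dave can be 3, hence Dave = 3.
Among the 7 still-open variables, 1 fits only Bob (and all 7 values in {1, 2, 4, 5, 6, 7, 8} must be used), so Bob = 1.
Among the 6 still-open variables, 2 fits only Kira (and all 6 values in {2, 4, 5, 6, 7, 8} must be used), so Kira = 2.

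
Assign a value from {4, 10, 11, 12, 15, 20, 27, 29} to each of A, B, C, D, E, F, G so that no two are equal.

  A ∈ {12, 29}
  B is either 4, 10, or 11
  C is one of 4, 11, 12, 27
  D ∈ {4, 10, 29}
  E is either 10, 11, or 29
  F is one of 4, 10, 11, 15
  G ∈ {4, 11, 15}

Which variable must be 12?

A

The 7 variables draw from only 7 values {4, 10, 11, 12, 15, 27, 29}, so each is used; only C can be 27, hence C = 27.
The 6 still-open variables draw from only 6 values {4, 10, 11, 12, 15, 29}, so each is used; only A can be 12, hence A = 12.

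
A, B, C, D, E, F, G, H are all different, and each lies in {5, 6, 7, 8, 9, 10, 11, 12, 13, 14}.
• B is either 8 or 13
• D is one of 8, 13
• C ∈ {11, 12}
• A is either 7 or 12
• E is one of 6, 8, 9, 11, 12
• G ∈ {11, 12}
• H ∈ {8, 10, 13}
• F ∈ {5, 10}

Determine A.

B and D between them cover only {8, 13} — a naked pair. Remove those values from E, H.
That leaves H = 10. Remove 10 from F.
That leaves F = 5.
The 2 variables C and G are confined to {11, 12}, which locks those values in; drop them from A, E.
So A = 7.

7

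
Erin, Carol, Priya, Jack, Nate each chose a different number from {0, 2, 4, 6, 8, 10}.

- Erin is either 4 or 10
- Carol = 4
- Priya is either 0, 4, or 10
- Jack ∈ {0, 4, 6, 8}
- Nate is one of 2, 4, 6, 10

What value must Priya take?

Carol has just one choice, so Carol = 4. So Erin, Priya, Jack, Nate can't be 4.
Erin has just one choice, so Erin = 10. Eliminate 10 elsewhere: Priya, Nate.
So Priya = 0.

0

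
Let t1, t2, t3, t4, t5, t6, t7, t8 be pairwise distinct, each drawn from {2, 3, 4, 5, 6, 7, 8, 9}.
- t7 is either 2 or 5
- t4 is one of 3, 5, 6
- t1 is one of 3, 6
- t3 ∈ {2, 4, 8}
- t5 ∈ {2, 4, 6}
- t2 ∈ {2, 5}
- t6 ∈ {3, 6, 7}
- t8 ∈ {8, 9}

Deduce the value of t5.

4

The 8 variables draw from only 8 values {2, 3, 4, 5, 6, 7, 8, 9}, so each is used; only t6 can be 7, hence t6 = 7.
Among the 7 still-open variables, 9 fits only t8 (and all 7 values in {2, 3, 4, 5, 6, 8, 9} must be used), so t8 = 9.
Among the 6 still-open variables, 8 fits only t3 (and all 6 values in {2, 3, 4, 5, 6, 8} must be used), so t3 = 8.
Among the 5 still-open variables, 4 fits only t5 (and all 5 values in {2, 3, 4, 5, 6} must be used), so t5 = 4.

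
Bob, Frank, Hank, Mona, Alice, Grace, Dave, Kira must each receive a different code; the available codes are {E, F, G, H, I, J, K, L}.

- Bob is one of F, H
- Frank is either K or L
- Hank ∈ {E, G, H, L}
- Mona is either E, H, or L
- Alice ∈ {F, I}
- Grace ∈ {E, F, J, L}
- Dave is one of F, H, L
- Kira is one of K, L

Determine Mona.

Among the 8 variables, G fits only Hank (and all 8 values in {E, F, G, H, I, J, K, L} must be used), so Hank = G.
The 7 still-open variables draw from only 7 values {E, F, H, I, J, K, L}, so each is used; only Alice can be I, hence Alice = I.
The 6 still-open variables together cover exactly {E, F, H, J, K, L} — 6 values for 6 variables — and J appears only in Grace's list, so Grace = J.
The 5 still-open variables together cover exactly {E, F, H, K, L} — 5 values for 5 variables — and E appears only in Mona's list, so Mona = E.

E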